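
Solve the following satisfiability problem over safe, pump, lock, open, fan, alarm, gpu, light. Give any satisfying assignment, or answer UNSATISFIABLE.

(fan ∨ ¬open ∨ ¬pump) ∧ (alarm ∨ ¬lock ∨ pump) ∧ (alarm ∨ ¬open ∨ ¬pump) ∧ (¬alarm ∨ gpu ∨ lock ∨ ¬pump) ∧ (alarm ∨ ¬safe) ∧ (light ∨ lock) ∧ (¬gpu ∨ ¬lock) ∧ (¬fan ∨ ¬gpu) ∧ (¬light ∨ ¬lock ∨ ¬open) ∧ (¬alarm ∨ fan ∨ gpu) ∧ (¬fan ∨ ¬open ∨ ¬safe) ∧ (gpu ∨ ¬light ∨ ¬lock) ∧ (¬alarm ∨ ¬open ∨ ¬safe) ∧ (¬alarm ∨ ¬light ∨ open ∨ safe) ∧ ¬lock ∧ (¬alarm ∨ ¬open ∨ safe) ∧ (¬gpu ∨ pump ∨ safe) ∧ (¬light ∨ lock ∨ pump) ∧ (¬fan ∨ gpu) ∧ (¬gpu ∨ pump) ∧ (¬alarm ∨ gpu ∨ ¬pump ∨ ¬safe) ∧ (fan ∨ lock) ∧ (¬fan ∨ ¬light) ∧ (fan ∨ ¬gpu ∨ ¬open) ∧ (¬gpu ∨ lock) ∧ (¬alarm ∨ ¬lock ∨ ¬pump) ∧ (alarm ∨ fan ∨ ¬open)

Unsatisfiable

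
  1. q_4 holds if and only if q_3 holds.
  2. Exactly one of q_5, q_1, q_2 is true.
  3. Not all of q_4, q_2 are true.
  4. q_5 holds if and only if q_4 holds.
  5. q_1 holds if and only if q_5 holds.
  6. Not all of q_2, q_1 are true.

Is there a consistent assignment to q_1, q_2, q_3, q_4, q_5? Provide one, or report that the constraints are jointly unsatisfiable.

q_1: False, q_2: True, q_3: False, q_4: False, q_5: False

  (1) q_4=F, q_3=F — same ✓
  (2) {q_5, q_1, q_2}: 1 true — exactly one ✓
  (3) {q_4, q_2}: 1/2 true — not all ✓
  (4) q_5=F, q_4=F — same ✓
  (5) q_1=F, q_5=F — same ✓
  (6) {q_2, q_1}: 1/2 true — not all ✓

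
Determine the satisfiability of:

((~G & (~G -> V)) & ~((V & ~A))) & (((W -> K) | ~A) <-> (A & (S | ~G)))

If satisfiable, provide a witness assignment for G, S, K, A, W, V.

G: False; S: True; K: True; A: True; W: True; V: True

  (~G & (~G -> V)) & ~((V & ~A)) = True
    ~G & (~G -> V) = True
      ~G = True
      ~G -> V = True
        ~G = True
    ~((V & ~A)) = True
      V & ~A = False
        ~A = False
  ((W -> K) | ~A) <-> (A & (S | ~G)) = True
    (W -> K) | ~A = True
      W -> K = True
      ~A = False
    A & (S | ~G) = True
      S | ~G = True
        ~G = True
Both conjuncts True, so the formula holds.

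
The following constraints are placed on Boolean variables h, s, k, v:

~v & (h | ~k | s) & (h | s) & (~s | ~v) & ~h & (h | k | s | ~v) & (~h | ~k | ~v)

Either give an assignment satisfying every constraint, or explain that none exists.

Unit clause (~v) forces v = False.
Unit clause (~h) forces h = False.
In (h | s) only s is left, so s = True.
Set k = False.
All clauses satisfied.

h = False; s = True; k = False; v = False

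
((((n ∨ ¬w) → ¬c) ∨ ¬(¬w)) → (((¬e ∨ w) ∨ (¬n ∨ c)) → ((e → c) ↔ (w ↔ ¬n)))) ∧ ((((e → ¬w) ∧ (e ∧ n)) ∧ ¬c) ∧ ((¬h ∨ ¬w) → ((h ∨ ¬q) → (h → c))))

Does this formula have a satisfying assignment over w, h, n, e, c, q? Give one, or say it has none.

w: False; h: False; n: True; e: True; c: False; q: False

  (((n ∨ ¬w) → ¬c) ∨ ¬(¬w)) → (((¬e ∨ w) ∨ (¬n ∨ c)) → ((e → c) ↔ (w ↔ ¬n))) = True
    ((n ∨ ¬w) → ¬c) ∨ ¬(¬w) = True
      (n ∨ ¬w) → ¬c = True
        n ∨ ¬w = True
          ¬w = True
        ¬c = True
      ¬(¬w) = False
        ¬w = True
    ((¬e ∨ w) ∨ (¬n ∨ c)) → ((e → c) ↔ (w ↔ ¬n)) = True
      (¬e ∨ w) ∨ (¬n ∨ c) = False
        ¬e ∨ w = False
          ¬e = False
        ¬n ∨ c = False
          ¬n = False
      (e → c) ↔ (w ↔ ¬n) = False
        e → c = False
        w ↔ ¬n = True
          ¬n = False
  (((e → ¬w) ∧ (e ∧ n)) ∧ ¬c) ∧ ((¬h ∨ ¬w) → ((h ∨ ¬q) → (h → c))) = True
    ((e → ¬w) ∧ (e ∧ n)) ∧ ¬c = True
      (e → ¬w) ∧ (e ∧ n) = True
        e → ¬w = True
          ¬w = True
        e ∧ n = True
      ¬c = True
    (¬h ∨ ¬w) → ((h ∨ ¬q) → (h → c)) = True
      ¬h ∨ ¬w = True
        ¬h = True
        ¬w = True
      (h ∨ ¬q) → (h → c) = True
        h ∨ ¬q = True
          ¬q = True
        h → c = True
Both conjuncts True, so the formula holds.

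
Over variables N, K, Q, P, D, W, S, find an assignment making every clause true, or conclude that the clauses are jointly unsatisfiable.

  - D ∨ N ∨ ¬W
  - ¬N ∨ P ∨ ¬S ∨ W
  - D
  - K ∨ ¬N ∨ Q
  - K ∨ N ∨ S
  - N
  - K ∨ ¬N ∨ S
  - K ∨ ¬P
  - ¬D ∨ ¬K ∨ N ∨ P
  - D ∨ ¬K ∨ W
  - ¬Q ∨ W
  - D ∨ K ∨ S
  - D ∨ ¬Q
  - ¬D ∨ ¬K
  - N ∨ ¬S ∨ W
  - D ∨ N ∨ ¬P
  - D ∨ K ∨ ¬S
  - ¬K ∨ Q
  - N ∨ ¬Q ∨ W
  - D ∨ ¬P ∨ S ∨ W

Unit clause (D) forces D = True.
Unit clause (N) forces N = True.
In (¬D ∨ ¬K) only ¬K is left, so K = False.
In (K ∨ ¬N ∨ Q) only Q is left, so Q = True.
In (K ∨ ¬N ∨ S) only S is left, so S = True.
In (K ∨ ¬P) only ¬P is left, so P = False.
In (¬Q ∨ W) only W is left, so W = True.
All clauses satisfied.

N=T, K=F, Q=T, P=F, D=T, W=T, S=T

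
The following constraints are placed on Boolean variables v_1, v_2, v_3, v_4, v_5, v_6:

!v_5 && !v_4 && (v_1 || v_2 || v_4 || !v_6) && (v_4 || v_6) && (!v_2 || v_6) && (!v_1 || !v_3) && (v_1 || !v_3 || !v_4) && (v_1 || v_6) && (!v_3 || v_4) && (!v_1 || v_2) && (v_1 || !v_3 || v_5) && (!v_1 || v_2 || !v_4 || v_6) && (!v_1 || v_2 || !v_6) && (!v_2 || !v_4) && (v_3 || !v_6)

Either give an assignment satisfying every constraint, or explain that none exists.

Case v_4 = True:
  Clause (!v_4) is falsified — contradiction.
Case v_4 = False:
  (!v_5) forces v_5 = False.
  (v_4 || v_6) forces v_6 = True.
  (!v_3 || v_4) forces v_3 = False.
  Clause (v_3 || !v_6) is falsified — contradiction.
Both cases fail, so the formula is unsatisfiable.

No satisfying assignment exists.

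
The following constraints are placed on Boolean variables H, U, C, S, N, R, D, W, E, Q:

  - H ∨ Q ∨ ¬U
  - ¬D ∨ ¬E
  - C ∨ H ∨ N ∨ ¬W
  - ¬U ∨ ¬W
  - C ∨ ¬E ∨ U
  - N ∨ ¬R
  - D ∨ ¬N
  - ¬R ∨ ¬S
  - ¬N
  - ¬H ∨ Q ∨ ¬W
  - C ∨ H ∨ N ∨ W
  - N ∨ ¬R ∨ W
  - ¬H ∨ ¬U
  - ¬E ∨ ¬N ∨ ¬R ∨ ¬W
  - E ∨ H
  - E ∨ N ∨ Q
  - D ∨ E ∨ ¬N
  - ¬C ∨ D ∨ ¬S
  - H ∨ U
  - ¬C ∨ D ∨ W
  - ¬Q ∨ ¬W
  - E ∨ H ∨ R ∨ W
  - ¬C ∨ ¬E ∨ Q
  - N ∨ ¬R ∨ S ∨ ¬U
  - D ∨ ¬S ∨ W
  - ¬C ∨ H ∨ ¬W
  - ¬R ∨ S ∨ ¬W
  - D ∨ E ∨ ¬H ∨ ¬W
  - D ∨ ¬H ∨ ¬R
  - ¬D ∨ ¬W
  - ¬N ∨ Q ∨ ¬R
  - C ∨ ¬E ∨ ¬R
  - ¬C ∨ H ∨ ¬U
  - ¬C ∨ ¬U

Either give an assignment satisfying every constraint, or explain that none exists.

Unit clause (¬N) forces N = False.
In (N ∨ ¬R) only ¬R is left, so R = False.
Set H = True.
  then (¬H ∨ ¬U) forces U = False.
Set C = False.
  then (C ∨ ¬E ∨ U) forces E = False.
  then (E ∨ N ∨ Q) forces Q = True.
  then (¬Q ∨ ¬W) forces W = False.
Set S = False.
Set D = True.
All clauses satisfied.

H=T, U=F, C=F, S=F, N=F, R=F, D=T, W=F, E=F, Q=T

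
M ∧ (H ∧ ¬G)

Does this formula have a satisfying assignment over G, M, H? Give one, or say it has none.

G=F, M=T, H=T

  H ∧ ¬G = True
    ¬G = True
Both conjuncts True, so the formula holds.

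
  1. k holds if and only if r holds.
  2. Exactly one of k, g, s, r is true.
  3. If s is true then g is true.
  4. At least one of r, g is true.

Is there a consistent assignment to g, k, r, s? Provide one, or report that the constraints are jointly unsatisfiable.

g=T, k=F, r=F, s=F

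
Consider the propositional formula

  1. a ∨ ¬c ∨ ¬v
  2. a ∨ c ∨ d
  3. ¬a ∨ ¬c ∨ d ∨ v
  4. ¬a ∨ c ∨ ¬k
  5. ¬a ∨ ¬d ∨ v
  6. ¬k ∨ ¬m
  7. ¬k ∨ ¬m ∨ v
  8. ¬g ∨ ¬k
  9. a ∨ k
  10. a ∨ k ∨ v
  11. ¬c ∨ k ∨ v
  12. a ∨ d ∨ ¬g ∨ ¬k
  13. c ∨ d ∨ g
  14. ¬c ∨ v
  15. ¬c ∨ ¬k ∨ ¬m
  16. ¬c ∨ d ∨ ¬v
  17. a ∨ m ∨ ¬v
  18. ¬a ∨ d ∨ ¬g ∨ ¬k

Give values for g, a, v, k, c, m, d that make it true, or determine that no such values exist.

g=T, a=T, v=T, k=F, c=T, m=T, d=T

Set g = True.
  then (¬g ∨ ¬k) forces k = False.
  then (a ∨ k) forces a = True.
Set v = True.
Set c = True.
  then (¬c ∨ d ∨ ¬v) forces d = True.
Set m = True.
All clauses satisfied.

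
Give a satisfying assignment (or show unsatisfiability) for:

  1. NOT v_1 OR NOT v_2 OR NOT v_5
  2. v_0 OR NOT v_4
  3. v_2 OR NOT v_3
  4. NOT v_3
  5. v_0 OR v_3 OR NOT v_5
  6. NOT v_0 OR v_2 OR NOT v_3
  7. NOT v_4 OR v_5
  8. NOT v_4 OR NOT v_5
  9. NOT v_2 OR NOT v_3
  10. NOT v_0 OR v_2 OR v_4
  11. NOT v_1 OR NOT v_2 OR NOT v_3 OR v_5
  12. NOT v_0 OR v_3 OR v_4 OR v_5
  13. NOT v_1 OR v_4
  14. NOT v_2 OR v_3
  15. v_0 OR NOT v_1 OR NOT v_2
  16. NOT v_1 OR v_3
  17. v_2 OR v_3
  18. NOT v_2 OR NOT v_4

Case v_3 = True:
  Clause (NOT v_3) is falsified — contradiction.
Case v_3 = False:
  (NOT v_2 OR v_3) forces v_2 = False.
  Clause (v_2 OR v_3) is falsified — contradiction.
Both cases fail, so the formula is unsatisfiable.

Unsatisfiable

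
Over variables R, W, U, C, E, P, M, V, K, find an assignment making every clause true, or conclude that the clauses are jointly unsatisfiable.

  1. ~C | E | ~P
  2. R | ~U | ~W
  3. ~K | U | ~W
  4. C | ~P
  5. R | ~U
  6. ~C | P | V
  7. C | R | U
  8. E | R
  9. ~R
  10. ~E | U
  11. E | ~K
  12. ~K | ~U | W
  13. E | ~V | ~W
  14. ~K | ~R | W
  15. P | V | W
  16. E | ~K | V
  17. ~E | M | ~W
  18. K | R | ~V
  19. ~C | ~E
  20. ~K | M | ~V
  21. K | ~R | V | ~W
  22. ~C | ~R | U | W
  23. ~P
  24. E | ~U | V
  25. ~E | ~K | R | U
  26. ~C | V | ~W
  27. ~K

Case R = True:
  Clause (~R) is falsified — contradiction.
Case R = False:
  (R | ~U) forces U = False.
  (C | R | U) forces C = True.
  (E | R) forces E = True.
  Clause (~E | U) is falsified — contradiction.
Both cases fail, so the formula is unsatisfiable.

Unsatisfiable — no assignment works.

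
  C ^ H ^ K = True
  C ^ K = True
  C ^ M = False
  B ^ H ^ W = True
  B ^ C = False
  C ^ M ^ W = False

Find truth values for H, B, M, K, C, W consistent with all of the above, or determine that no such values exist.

H=F, B=T, M=T, K=F, C=T, W=F

C ^ H ^ K = T ^ F ^ F = True ✓
C ^ K = T ^ F = True ✓
C ^ M = T ^ T = False ✓
B ^ H ^ W = T ^ F ^ F = True ✓
B ^ C = T ^ T = False ✓
C ^ M ^ W = T ^ T ^ F = False ✓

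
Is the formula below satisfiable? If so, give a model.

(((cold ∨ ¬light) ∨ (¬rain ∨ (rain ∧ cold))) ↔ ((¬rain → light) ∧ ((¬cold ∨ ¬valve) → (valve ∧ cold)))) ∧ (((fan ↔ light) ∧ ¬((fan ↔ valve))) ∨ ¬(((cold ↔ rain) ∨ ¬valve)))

valve: False, cold: False, rain: True, fan: True, light: True

  ((cold ∨ ¬light) ∨ (¬rain ∨ (rain ∧ cold))) ↔ ((¬rain → light) ∧ ((¬cold ∨ ¬valve) → (valve ∧ cold))) = True
    (cold ∨ ¬light) ∨ (¬rain ∨ (rain ∧ cold)) = False
      cold ∨ ¬light = False
        ¬light = False
      ¬rain ∨ (rain ∧ cold) = False
        ¬rain = False
        rain ∧ cold = False
    (¬rain → light) ∧ ((¬cold ∨ ¬valve) → (valve ∧ cold)) = False
      ¬rain → light = True
        ¬rain = False
      (¬cold ∨ ¬valve) → (valve ∧ cold) = False
        ¬cold ∨ ¬valve = True
          ¬cold = True
          ¬valve = True
        valve ∧ cold = False
  ((fan ↔ light) ∧ ¬((fan ↔ valve))) ∨ ¬(((cold ↔ rain) ∨ ¬valve)) = True
    (fan ↔ light) ∧ ¬((fan ↔ valve)) = True
      fan ↔ light = True
      ¬((fan ↔ valve)) = True
        fan ↔ valve = False
    ¬(((cold ↔ rain) ∨ ¬valve)) = False
      (cold ↔ rain) ∨ ¬valve = True
        cold ↔ rain = False
        ¬valve = True
Both conjuncts True, so the formula holds.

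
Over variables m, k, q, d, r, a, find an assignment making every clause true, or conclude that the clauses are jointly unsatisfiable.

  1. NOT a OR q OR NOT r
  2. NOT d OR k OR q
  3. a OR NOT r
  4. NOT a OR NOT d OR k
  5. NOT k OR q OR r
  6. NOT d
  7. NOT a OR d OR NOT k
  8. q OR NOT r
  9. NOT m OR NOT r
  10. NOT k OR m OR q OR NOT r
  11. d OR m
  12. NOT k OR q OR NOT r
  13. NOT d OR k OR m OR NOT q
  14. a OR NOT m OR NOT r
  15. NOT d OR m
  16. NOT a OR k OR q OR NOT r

m = True, k = True, q = True, d = False, r = False, a = False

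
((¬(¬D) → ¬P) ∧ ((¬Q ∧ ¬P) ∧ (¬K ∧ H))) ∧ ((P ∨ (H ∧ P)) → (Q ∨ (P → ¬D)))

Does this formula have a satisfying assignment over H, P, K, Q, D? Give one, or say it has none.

H = True; P = False; K = False; Q = False; D = True

  (¬(¬D) → ¬P) ∧ ((¬Q ∧ ¬P) ∧ (¬K ∧ H)) = True
    ¬(¬D) → ¬P = True
      ¬(¬D) = True
        ¬D = False
      ¬P = True
    (¬Q ∧ ¬P) ∧ (¬K ∧ H) = True
      ¬Q ∧ ¬P = True
        ¬Q = True
        ¬P = True
      ¬K ∧ H = True
        ¬K = True
  (P ∨ (H ∧ P)) → (Q ∨ (P → ¬D)) = True
    P ∨ (H ∧ P) = False
      H ∧ P = False
    Q ∨ (P → ¬D) = True
      P → ¬D = True
        ¬D = False
Both conjuncts True, so the formula holds.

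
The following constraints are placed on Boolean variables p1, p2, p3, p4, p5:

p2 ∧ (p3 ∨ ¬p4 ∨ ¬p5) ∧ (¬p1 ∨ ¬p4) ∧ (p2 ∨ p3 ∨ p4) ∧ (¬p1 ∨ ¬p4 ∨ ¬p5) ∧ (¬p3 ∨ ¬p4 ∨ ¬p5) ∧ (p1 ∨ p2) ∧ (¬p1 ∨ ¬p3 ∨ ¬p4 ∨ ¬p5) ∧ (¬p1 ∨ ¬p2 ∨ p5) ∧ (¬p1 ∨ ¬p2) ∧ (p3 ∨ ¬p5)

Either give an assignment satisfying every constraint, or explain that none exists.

p1: False, p2: True, p3: True, p4: True, p5: False

Unit clause (p2) forces p2 = True.
In (¬p1 ∨ ¬p2) only ¬p1 is left, so p1 = False.
Set p3 = True.
Set p4 = True.
  then (¬p3 ∨ ¬p4 ∨ ¬p5) forces p5 = False.
All clauses satisfied.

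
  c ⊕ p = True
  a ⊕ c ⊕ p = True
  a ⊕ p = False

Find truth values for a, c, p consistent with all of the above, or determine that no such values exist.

a=F, c=T, p=F

c ⊕ p = T ⊕ F = True ✓
a ⊕ c ⊕ p = F ⊕ T ⊕ F = True ✓
a ⊕ p = F ⊕ F = False ✓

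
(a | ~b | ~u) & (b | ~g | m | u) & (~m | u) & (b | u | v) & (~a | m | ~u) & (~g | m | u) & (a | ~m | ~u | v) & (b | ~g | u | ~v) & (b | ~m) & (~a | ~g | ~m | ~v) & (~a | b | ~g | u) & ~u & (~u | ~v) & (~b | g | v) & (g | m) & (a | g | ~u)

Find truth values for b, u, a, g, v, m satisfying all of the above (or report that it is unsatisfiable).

Case u = True:
  Clause (~u) is falsified — contradiction.
Case u = False:
  (~m | u) forces m = False.
  (~g | m | u) forces g = False.
  Clause (g | m) is falsified — contradiction.
Both cases fail, so the formula is unsatisfiable.

Unsatisfiable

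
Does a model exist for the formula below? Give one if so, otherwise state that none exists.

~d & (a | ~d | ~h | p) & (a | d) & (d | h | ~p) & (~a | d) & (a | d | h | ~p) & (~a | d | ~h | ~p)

No satisfying assignment exists.

Case d = True:
  Clause (~d) is falsified — contradiction.
Case d = False:
  (a | d) forces a = True.
  Clause (~a | d) is falsified — contradiction.
Both cases fail, so the formula is unsatisfiable.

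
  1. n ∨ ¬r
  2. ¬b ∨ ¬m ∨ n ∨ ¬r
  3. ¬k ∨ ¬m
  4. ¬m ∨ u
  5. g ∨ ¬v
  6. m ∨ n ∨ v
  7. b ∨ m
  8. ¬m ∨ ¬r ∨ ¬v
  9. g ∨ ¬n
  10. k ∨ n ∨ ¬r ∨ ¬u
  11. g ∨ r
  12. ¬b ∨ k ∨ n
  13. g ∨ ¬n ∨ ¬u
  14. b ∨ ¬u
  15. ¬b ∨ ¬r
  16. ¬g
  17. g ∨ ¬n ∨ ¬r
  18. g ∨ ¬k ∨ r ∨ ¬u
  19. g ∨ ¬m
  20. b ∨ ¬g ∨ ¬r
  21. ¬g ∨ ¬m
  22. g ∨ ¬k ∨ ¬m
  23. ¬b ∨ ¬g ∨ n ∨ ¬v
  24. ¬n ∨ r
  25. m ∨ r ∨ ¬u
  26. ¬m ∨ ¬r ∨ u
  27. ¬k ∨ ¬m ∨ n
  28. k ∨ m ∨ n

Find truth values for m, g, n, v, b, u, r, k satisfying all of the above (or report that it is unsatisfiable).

Case g = True:
  Clause (¬g) is falsified — contradiction.
Case g = False:
  (g ∨ ¬v) forces v = False.
  (g ∨ ¬n) forces n = False.
  (n ∨ ¬r) forces r = False.
  Clause (g ∨ r) is falsified — contradiction.
Both cases fail, so the formula is unsatisfiable.

No satisfying assignment exists.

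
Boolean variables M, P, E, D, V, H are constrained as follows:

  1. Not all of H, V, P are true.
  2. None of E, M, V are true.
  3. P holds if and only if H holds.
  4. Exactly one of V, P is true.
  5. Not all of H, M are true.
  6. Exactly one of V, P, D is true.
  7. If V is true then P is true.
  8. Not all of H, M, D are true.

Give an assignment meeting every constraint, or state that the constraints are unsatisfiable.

M = False; P = True; E = False; D = False; V = False; H = True

  (1) {H, V, P}: 2/3 true — not all ✓
  (2) {E, M, V}: 0 true — none ✓
  (3) P=T, H=T — same ✓
  (4) {V, P}: 1 true — exactly one ✓
  (5) {H, M}: 1/2 true — not all ✓
  (6) {V, P, D}: 1 true — exactly one ✓
  (7) V=F ⇒ P: vacuous ✓
  (8) {H, M, D}: 1/3 true — not all ✓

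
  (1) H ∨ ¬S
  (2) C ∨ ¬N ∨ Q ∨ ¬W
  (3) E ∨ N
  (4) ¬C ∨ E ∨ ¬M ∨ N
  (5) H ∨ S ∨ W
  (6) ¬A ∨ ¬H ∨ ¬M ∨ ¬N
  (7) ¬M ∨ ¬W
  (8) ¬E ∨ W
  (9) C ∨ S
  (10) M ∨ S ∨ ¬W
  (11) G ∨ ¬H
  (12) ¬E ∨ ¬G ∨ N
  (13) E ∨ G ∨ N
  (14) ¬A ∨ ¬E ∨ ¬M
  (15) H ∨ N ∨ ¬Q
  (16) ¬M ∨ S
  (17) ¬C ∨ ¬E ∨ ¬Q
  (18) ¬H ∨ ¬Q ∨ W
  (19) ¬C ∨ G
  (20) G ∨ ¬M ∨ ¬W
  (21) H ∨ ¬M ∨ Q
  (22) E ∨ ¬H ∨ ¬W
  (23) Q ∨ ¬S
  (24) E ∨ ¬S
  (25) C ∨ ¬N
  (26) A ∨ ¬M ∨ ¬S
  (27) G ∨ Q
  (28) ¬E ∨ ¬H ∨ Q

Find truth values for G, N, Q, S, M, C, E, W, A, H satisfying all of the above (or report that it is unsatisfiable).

Try G = False:
  (G ∨ ¬H) forces H = False.
  (H ∨ ¬S) forces S = False.
  (H ∨ S ∨ W) forces W = True.
  (¬M ∨ ¬W) forces M = False.
  clause (M ∨ S ∨ ¬W) is falsified — backtrack.
So G = True.
Set N = True.
  then (C ∨ ¬N) forces C = True.
Set Q = False.
  then (Q ∨ ¬S) forces S = False.
  then (¬M ∨ S) forces M = False.
  then (M ∨ S ∨ ¬W) forces W = False.
  then (H ∨ S ∨ W) forces H = True.
  then (¬E ∨ W) forces E = False.
Set A = False.
All clauses satisfied.

G = True, N = True, Q = False, S = False, M = False, C = True, E = False, W = False, A = False, H = True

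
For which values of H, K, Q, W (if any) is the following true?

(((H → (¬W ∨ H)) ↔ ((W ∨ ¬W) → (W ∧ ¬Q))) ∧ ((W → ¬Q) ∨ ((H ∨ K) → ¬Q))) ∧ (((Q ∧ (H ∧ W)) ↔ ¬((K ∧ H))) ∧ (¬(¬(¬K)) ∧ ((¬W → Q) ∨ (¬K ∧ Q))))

UNSATISFIABLE

Case W = True: the formula simplifies to (((H → H) ↔ ¬Q) ∧ (¬Q ∨ ((H ∨ K) → ¬Q))) ∧ (((Q ∧ H) ↔ ¬((K ∧ H))) ∧ ¬(¬(¬K))).
  H = True: simplifies to (¬Q ∧ (¬Q ∨ ¬Q)) ∧ ((Q ↔ ¬K) ∧ ¬(¬(¬K))).
    Q = True: the conjunct ¬Q is False.
    Q = False: simplifies to K ∧ ¬(¬(¬K)).
      K = True: the conjunct ¬(¬(¬K)) becomes ¬(¬False) = False.
      K = False: the conjunct K is False.
  H = False: the conjunct (Q ∧ H) ↔ ¬((K ∧ H)) becomes (Q ∧ False) ↔ ¬False = False.
Case W = False: the conjunct (H → (¬W ∨ H)) ↔ ((W ∨ ¬W) → (W ∧ ¬Q)) becomes (H → True) ↔ (True → False) = False.
Both cases fail — unsatisfiable.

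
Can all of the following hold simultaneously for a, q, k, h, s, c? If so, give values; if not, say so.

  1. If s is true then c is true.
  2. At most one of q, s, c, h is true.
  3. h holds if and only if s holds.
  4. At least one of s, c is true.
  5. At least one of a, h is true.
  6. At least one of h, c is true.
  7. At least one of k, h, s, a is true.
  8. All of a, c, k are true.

a=T; q=F; k=T; h=F; s=F; c=T

  (1) s=F ⇒ c: vacuous ✓
  (2) {q, s, c, h}: 1 true — at most one ✓
  (3) h=F, s=F — same ✓
  (4) {s, c}: 1 true — at least one ✓
  (5) {a, h}: 1 true — at least one ✓
  (6) {h, c}: 1 true — at least one ✓
  (7) {k, h, s, a}: 2 true — at least one ✓
  (8) {a, c, k}: all 3 true ✓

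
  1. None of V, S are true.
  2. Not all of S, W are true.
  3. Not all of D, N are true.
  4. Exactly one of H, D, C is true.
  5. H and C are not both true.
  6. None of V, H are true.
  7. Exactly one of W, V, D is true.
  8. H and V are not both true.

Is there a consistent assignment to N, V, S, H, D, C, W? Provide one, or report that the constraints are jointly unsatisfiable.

N: False, V: False, S: False, H: False, D: True, C: False, W: False

  (1) {V, S}: 0 true — none ✓
  (2) {S, W}: 0/2 true — not all ✓
  (3) {D, N}: 1/2 true — not all ✓
  (4) {H, D, C}: 1 true — exactly one ✓
  (5) H=F, C=F — not both ✓
  (6) {V, H}: 0 true — none ✓
  (7) {W, V, D}: 1 true — exactly one ✓
  (8) H=F, V=F — not both ✓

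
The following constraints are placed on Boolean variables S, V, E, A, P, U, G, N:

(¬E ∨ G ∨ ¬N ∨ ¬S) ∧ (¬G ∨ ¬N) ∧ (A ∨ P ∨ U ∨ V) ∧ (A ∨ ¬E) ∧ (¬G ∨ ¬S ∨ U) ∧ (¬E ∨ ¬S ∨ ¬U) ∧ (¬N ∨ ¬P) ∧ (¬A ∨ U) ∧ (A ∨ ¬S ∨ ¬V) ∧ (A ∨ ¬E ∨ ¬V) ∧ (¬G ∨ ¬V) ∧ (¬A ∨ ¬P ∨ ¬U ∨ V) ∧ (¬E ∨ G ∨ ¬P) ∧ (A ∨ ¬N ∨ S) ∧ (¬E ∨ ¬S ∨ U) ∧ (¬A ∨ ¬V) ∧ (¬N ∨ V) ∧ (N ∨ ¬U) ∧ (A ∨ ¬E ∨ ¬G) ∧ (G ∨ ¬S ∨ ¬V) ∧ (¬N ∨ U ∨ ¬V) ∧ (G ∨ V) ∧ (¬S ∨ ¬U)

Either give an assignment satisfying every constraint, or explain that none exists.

S = False, V = False, E = False, A = False, P = True, U = False, G = True, N = False

Set S = False.
Set V = False.
  then (¬N ∨ V) forces N = False.
  then (N ∨ ¬U) forces U = False.
  then (G ∨ V) forces G = True.
  then (¬A ∨ U) forces A = False.
  then (A ∨ ¬E ∨ ¬G) forces E = False.
  then (A ∨ P ∨ U ∨ V) forces P = True.
All clauses satisfied.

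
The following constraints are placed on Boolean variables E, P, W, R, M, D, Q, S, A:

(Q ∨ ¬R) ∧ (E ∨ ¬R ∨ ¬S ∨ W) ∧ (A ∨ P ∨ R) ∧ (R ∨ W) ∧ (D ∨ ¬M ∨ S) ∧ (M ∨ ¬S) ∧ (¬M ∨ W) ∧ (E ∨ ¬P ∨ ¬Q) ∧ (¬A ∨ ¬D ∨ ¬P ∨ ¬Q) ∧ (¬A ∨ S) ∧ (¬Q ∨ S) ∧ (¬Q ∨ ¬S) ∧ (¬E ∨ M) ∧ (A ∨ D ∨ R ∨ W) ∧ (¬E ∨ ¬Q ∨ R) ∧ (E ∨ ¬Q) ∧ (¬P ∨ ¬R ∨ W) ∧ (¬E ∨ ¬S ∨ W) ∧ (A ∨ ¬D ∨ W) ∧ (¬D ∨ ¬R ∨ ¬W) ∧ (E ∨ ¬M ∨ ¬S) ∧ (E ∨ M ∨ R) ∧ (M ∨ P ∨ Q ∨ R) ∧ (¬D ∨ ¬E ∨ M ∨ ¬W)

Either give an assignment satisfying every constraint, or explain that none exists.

E = True; P = False; W = True; R = False; M = True; D = True; Q = False; S = True; A = True

Set E = True.
  then (¬E ∨ M) forces M = True.
  then (¬M ∨ W) forces W = True.
Set P = False.
Set R = False.
  then (A ∨ P ∨ R) forces A = True.
  then (¬A ∨ S) forces S = True.
  then (¬Q ∨ ¬S) forces Q = False.
Set D = True.
All clauses satisfied.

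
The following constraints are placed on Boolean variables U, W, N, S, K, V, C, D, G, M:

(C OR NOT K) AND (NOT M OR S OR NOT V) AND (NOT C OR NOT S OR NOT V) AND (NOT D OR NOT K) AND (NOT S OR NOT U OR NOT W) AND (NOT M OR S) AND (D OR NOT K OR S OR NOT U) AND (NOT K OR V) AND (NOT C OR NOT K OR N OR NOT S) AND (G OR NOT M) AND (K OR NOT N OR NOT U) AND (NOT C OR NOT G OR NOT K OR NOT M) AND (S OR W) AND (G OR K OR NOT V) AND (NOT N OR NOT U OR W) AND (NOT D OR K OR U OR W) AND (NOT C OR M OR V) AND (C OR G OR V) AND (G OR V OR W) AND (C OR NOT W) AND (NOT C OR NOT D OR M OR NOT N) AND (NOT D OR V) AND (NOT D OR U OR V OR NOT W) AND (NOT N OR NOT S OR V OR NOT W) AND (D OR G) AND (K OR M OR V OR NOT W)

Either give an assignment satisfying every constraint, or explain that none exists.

Set U = False.
Set W = True.
  then (C OR NOT W) forces C = True.
Set N = False.
Set S = False.
  then (NOT M OR S) forces M = False.
  then (NOT C OR M OR V) forces V = True.
Set K = False.
  then (G OR K OR NOT V) forces G = True.
Set D = True.
All clauses satisfied.

U = False, W = True, N = False, S = False, K = False, V = True, C = True, D = True, G = True, M = False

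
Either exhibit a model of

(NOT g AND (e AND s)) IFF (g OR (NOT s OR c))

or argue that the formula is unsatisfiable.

c = True; e = True; g = False; s = True

  (NOT g AND (e AND s)) IFF (g OR (NOT s OR c)) = True
    NOT g AND (e AND s) = True
      NOT g = True
      e AND s = True
    g OR (NOT s OR c) = True
      NOT s OR c = True
        NOT s = False
The formula evaluates to True.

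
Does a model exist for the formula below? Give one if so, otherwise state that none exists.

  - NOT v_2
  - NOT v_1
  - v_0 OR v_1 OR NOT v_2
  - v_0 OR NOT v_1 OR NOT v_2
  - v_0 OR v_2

Unit clause (NOT v_2) forces v_2 = False.
Unit clause (NOT v_1) forces v_1 = False.
In (v_0 OR v_2) only v_0 is left, so v_0 = True.
Check each clause:
  (NOT v_2): NOT v_2 holds.
  (NOT v_1): NOT v_1 holds.
  (v_0 OR v_1 OR NOT v_2): v_0 holds.
  (v_0 OR NOT v_1 OR NOT v_2): v_0 holds.
  (v_0 OR v_2): v_0 holds.
All clauses satisfied.

v_0 = True, v_1 = False, v_2 = False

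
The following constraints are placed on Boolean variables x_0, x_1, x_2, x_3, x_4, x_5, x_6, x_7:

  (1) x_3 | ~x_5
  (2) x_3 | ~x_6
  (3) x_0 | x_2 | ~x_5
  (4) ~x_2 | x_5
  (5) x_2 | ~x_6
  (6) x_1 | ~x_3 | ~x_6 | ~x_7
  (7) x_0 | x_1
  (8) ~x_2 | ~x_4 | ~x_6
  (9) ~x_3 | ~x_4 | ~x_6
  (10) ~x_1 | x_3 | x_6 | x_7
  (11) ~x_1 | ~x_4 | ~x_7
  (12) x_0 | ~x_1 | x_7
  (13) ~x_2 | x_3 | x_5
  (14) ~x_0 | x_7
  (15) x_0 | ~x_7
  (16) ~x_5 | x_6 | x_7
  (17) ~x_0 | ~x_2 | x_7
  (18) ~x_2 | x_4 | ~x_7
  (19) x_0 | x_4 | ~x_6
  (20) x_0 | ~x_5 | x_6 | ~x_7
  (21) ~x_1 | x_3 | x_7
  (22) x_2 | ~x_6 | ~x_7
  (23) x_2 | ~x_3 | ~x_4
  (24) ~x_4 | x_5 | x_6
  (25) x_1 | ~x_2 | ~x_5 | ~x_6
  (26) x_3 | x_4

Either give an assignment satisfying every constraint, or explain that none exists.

Try x_0 = False:
  (x_0 | x_1) forces x_1 = True.
  (x_0 | ~x_1 | x_7) forces x_7 = True.
  clause (x_0 | ~x_7) is falsified — backtrack.
So x_0 = True.
  then (~x_0 | x_7) forces x_7 = True.
Set x_1 = False.
Set x_2 = False.
  then (x_2 | ~x_6) forces x_6 = False.
Try x_3 = False:
  (x_3 | ~x_5) forces x_5 = False.
  (~x_4 | x_5 | x_6) forces x_4 = False.
  clause (x_3 | x_4) is falsified — backtrack.
So x_3 = True.
  then (x_2 | ~x_3 | ~x_4) forces x_4 = False.
Set x_5 = True.
All clauses satisfied.

x_0 = True, x_1 = False, x_2 = False, x_3 = True, x_4 = False, x_5 = True, x_6 = False, x_7 = True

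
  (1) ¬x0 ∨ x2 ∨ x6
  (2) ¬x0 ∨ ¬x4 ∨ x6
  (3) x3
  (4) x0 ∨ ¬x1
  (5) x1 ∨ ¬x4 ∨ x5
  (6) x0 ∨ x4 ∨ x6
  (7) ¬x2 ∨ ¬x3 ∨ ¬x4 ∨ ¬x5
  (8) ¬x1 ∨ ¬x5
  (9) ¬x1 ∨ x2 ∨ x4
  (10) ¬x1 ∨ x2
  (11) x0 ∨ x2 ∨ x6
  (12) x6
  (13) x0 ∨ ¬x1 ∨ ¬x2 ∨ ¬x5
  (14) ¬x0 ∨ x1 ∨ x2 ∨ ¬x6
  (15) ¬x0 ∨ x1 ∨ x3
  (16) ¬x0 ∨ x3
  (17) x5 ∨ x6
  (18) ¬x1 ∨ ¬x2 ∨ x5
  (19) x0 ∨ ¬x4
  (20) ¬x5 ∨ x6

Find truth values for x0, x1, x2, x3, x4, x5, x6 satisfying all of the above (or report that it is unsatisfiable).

x0 = False, x1 = False, x2 = True, x3 = True, x4 = False, x5 = True, x6 = True

Unit clause (x3) forces x3 = True.
Unit clause (x6) forces x6 = True.
Set x0 = False.
  then (x0 ∨ ¬x1) forces x1 = False.
  then (x0 ∨ ¬x4) forces x4 = False.
Set x2 = True.
Set x5 = True.
All clauses satisfied.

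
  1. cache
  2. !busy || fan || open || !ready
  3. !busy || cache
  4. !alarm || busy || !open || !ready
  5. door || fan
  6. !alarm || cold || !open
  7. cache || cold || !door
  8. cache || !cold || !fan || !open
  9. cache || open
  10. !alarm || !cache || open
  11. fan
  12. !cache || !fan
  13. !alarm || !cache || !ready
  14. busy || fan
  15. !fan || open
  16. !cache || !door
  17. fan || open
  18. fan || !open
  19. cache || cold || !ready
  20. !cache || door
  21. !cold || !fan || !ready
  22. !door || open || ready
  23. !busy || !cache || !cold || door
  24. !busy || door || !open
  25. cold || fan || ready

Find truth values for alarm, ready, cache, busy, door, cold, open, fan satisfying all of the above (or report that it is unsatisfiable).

Case cache = True:
  (fan) forces fan = True.
  Clause (!cache || !fan) is falsified — contradiction.
Case cache = False:
  Clause (cache) is falsified — contradiction.
Both cases fail, so the formula is unsatisfiable.

The formula is unsatisfiable.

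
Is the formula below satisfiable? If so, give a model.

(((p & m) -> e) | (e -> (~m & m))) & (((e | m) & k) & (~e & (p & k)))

e = False, p = True, m = True, k = True

  ((p & m) -> e) | (e -> (~m & m)) = True
    (p & m) -> e = False
      p & m = True
    e -> (~m & m) = True
      ~m & m = False
        ~m = False
  ((e | m) & k) & (~e & (p & k)) = True
    (e | m) & k = True
      e | m = True
    ~e & (p & k) = True
      ~e = True
      p & k = True
Both conjuncts True, so the formula holds.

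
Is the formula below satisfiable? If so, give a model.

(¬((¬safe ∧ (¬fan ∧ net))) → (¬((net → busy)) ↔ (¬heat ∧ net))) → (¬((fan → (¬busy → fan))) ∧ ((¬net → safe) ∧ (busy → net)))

heat = False, fan = True, safe = False, busy = True, net = True

  (¬((¬safe ∧ (¬fan ∧ net))) → (¬((net → busy)) ↔ (¬heat ∧ net))) → (¬((fan → (¬busy → fan))) ∧ ((¬net → safe) ∧ (busy → net))) = True
    ¬((¬safe ∧ (¬fan ∧ net))) → (¬((net → busy)) ↔ (¬heat ∧ net)) = False
      ¬((¬safe ∧ (¬fan ∧ net))) = True
        ¬safe ∧ (¬fan ∧ net) = False
          ¬safe = True
          ¬fan ∧ net = False
            ¬fan = False
      ¬((net → busy)) ↔ (¬heat ∧ net) = False
        ¬((net → busy)) = False
          net → busy = True
        ¬heat ∧ net = True
          ¬heat = True
    ¬((fan → (¬busy → fan))) ∧ ((¬net → safe) ∧ (busy → net)) = False
      ¬((fan → (¬busy → fan))) = False
        fan → (¬busy → fan) = True
          ¬busy → fan = True
            ¬busy = False
      (¬net → safe) ∧ (busy → net) = True
        ¬net → safe = True
          ¬net = False
        busy → net = True
The formula evaluates to True.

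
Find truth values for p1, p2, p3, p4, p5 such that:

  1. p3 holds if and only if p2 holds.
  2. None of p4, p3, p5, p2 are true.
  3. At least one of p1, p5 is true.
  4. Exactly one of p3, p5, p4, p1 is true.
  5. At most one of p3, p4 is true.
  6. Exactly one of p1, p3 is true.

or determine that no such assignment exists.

p1 = True, p2 = False, p3 = False, p4 = False, p5 = False

  (1) p3=F, p2=F — same ✓
  (2) {p4, p3, p5, p2}: 0 true — none ✓
  (3) {p1, p5}: 1 true — at least one ✓
  (4) {p3, p5, p4, p1}: 1 true — exactly one ✓
  (5) {p3, p4}: 0 true — at most one ✓
  (6) {p1, p3}: 1 true — exactly one ✓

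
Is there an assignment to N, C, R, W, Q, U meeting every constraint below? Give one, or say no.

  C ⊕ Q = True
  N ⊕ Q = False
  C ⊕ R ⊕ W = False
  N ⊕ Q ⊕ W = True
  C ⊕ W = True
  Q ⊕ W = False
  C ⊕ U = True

N = True, C = False, R = True, W = True, Q = True, U = True

C ⊕ Q = F ⊕ T = True ✓
N ⊕ Q = T ⊕ T = False ✓
C ⊕ R ⊕ W = F ⊕ T ⊕ T = False ✓
N ⊕ Q ⊕ W = T ⊕ T ⊕ T = True ✓
C ⊕ W = F ⊕ T = True ✓
Q ⊕ W = T ⊕ T = False ✓
C ⊕ U = F ⊕ T = True ✓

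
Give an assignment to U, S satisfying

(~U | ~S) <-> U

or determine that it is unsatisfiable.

U = True, S = False

  (~U | ~S) <-> U = True
    ~U | ~S = True
      ~U = False
      ~S = True
The formula evaluates to True.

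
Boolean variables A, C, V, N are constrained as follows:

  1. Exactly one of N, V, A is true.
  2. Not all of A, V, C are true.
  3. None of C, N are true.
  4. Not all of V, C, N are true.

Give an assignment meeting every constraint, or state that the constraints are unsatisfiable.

A = False, C = False, V = True, N = False

  (1) {N, V, A}: 1 true — exactly one ✓
  (2) {A, V, C}: 1/3 true — not all ✓
  (3) {C, N}: 0 true — none ✓
  (4) {V, C, N}: 1/3 true — not all ✓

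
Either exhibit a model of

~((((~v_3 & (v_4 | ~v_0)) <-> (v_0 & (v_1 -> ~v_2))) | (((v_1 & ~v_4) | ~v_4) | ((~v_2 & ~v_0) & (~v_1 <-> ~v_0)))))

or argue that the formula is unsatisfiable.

v_0 = False, v_1 = True, v_2 = True, v_3 = False, v_4 = True

  ~((((~v_3 & (v_4 | ~v_0)) <-> (v_0 & (v_1 -> ~v_2))) | (((v_1 & ~v_4) | ~v_4) | ((~v_2 & ~v_0) & (~v_1 <-> ~v_0))))) = True
    ((~v_3 & (v_4 | ~v_0)) <-> (v_0 & (v_1 -> ~v_2))) | (((v_1 & ~v_4) | ~v_4) | ((~v_2 & ~v_0) & (~v_1 <-> ~v_0))) = False
      (~v_3 & (v_4 | ~v_0)) <-> (v_0 & (v_1 -> ~v_2)) = False
        ~v_3 & (v_4 | ~v_0) = True
          ~v_3 = True
          v_4 | ~v_0 = True
            ~v_0 = True
        v_0 & (v_1 -> ~v_2) = False
          v_1 -> ~v_2 = False
            ~v_2 = False
      ((v_1 & ~v_4) | ~v_4) | ((~v_2 & ~v_0) & (~v_1 <-> ~v_0)) = False
        (v_1 & ~v_4) | ~v_4 = False
          v_1 & ~v_4 = False
            ~v_4 = False
          ~v_4 = False
        (~v_2 & ~v_0) & (~v_1 <-> ~v_0) = False
          ~v_2 & ~v_0 = False
            ~v_2 = False
            ~v_0 = True
          ~v_1 <-> ~v_0 = False
            ~v_1 = False
            ~v_0 = True
The formula evaluates to True.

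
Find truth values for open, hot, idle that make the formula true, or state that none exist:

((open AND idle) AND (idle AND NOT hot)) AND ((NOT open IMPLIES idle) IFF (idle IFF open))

open = True, hot = False, idle = True

  (open AND idle) AND (idle AND NOT hot) = True
    open AND idle = True
    idle AND NOT hot = True
      NOT hot = True
  (NOT open IMPLIES idle) IFF (idle IFF open) = True
    NOT open IMPLIES idle = True
      NOT open = False
    idle IFF open = True
Both conjuncts True, so the formula holds.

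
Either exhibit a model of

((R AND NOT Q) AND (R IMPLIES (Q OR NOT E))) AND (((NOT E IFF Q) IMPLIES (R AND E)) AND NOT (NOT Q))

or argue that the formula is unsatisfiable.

Unsatisfiable — no assignment works.

Case Q = True: the conjunct NOT Q is False.
Case Q = False: the conjunct NOT (NOT Q) becomes NOT (NOT False) = False.
Both cases fail — unsatisfiable.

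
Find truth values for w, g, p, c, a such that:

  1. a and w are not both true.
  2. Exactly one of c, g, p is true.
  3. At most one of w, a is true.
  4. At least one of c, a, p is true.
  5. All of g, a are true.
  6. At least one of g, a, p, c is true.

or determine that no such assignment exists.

w=F, g=T, p=F, c=F, a=T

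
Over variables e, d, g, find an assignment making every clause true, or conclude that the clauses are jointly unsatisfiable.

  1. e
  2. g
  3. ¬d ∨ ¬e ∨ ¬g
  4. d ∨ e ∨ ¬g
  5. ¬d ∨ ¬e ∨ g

Unit clause (e) forces e = True.
Unit clause (g) forces g = True.
In (¬d ∨ ¬e ∨ ¬g) only ¬d is left, so d = False.
Check each clause:
  (e): e holds.
  (g): g holds.
  (¬d ∨ ¬e ∨ ¬g): ¬d holds.
  (d ∨ e ∨ ¬g): e holds.
  (¬d ∨ ¬e ∨ g): ¬d holds.
All clauses satisfied.

e = True, d = False, g = True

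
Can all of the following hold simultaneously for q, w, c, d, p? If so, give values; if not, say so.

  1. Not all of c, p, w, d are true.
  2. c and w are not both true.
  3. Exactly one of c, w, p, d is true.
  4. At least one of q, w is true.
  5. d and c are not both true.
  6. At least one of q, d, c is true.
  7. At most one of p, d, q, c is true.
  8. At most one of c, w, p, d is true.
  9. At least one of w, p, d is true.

q = True, w = True, c = False, d = False, p = False

  (1) {c, p, w, d}: 1/4 true — not all ✓
  (2) c=F, w=T — not both ✓
  (3) {c, w, p, d}: 1 true — exactly one ✓
  (4) {q, w}: 2 true — at least one ✓
  (5) d=F, c=F — not both ✓
  (6) {q, d, c}: 1 true — at least one ✓
  (7) {p, d, q, c}: 1 true — at most one ✓
  (8) {c, w, p, d}: 1 true — at most one ✓
  (9) {w, p, d}: 1 true — at least one ✓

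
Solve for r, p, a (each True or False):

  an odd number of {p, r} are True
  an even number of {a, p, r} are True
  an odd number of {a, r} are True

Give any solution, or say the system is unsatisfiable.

r: False, p: True, a: True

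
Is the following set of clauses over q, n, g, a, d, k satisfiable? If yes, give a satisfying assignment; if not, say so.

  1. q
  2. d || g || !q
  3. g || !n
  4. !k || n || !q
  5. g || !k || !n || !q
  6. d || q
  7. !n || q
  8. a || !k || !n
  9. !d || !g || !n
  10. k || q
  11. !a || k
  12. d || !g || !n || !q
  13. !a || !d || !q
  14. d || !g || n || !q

q = True, n = False, g = False, a = False, d = True, k = False

Unit clause (q) forces q = True.
Set n = False.
  then (!k || n || !q) forces k = False.
  then (!a || k) forces a = False.
Set g = False.
  then (d || g || !q) forces d = True.
All clauses satisfied.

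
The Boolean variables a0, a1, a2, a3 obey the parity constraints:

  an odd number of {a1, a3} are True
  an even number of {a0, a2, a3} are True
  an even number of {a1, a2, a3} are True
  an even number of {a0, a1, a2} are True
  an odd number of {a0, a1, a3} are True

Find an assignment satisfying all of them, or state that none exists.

Unsatisfiable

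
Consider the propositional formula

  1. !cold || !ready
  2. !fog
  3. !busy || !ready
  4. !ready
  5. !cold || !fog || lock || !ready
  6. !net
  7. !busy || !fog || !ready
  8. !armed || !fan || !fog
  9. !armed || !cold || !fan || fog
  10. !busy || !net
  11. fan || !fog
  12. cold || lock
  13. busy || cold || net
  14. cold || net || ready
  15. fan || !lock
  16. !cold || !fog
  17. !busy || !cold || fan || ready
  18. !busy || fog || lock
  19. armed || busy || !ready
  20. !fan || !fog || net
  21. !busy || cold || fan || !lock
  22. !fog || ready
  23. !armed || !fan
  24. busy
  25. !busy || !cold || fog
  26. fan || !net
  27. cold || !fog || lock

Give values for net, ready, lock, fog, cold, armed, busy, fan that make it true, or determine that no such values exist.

No satisfying assignment exists.

Case net = True:
  Clause (!net) is falsified — contradiction.
Case net = False:
  (!fog) forces fog = False.
  (!ready) forces ready = False.
  (cold || net || ready) forces cold = True.
  (busy) forces busy = True.
  Clause (!busy || !cold || fog) is falsified — contradiction.
Both cases fail, so the formula is unsatisfiable.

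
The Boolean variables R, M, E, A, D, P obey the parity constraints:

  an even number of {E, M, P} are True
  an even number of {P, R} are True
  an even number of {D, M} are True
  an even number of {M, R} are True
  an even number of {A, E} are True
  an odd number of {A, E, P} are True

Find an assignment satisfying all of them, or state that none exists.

R: True; M: True; E: False; A: False; D: True; P: True

{E, M, P}: 2 true → even ✓
{P, R}: 2 true → even ✓
{D, M}: 2 true → even ✓
{M, R}: 2 true → even ✓
{A, E}: 0 true → even ✓
{A, E, P}: 1 true → odd ✓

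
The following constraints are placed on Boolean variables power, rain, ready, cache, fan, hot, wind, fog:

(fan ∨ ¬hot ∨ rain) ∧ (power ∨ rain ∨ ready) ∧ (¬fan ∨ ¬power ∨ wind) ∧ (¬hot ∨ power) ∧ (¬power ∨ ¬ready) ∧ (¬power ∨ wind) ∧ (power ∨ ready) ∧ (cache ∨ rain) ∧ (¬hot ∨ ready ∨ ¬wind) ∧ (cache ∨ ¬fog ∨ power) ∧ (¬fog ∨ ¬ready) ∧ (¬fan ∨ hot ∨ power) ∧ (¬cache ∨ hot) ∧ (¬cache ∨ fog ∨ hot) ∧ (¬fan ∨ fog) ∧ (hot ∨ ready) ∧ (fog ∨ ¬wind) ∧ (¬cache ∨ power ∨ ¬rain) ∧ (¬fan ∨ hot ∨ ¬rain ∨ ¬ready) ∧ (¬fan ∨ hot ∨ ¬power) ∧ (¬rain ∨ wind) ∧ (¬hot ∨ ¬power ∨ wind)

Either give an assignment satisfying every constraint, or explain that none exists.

Unsatisfiable — no assignment works.

Case power = True:
  (¬power ∨ ¬ready) forces ready = False.
  (¬power ∨ wind) forces wind = True.
  (¬hot ∨ ready ∨ ¬wind) forces hot = False.
  Clause (hot ∨ ready) is falsified — contradiction.
Case power = False:
  (¬hot ∨ power) forces hot = False.
  (power ∨ ready) forces ready = True.
  (¬fog ∨ ¬ready) forces fog = False.
  (¬fan ∨ hot ∨ power) forces fan = False.
  (¬cache ∨ hot) forces cache = False.
  (cache ∨ rain) forces rain = True.
  (fog ∨ ¬wind) forces wind = False.
  Clause (¬rain ∨ wind) is falsified — contradiction.
Both cases fail, so the formula is unsatisfiable.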